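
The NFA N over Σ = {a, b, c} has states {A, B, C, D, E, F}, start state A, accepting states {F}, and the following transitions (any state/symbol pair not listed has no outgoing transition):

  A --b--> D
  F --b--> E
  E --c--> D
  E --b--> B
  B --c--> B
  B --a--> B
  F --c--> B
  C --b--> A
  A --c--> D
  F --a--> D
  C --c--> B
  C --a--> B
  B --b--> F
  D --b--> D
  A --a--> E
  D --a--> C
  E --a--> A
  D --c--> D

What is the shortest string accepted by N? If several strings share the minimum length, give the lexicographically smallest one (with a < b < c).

A breadth-first search from A reaches an accepting state first via the path A → E → B → F on input abb.
No string of length < 3 is accepted (BFS exhausts all shorter strings without reaching an accepting state), and abb is the lexicographically least accepting string of length 3.

abb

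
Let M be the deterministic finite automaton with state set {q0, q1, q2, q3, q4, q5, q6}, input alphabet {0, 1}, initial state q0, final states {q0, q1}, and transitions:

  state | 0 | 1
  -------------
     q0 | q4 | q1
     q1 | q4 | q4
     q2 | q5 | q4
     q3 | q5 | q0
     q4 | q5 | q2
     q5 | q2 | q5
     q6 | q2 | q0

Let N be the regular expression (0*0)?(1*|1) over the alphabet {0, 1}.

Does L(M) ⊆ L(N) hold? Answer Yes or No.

Yes

Converting the expression N to a DFA (subset construction, then merging equivalent states) gives the minimal DFA with states {n0, n1, n2}, start state n0, accepting states {n0, n1} and transitions n0: 0→n0, 1→n1; n1: 0→n2, 1→n1; n2: 0→n2, 1→n2.
Exploring the product automaton M × N from the start pair (q0, n0), following both machines on each input symbol, reaches 11 state pairs: (q0, n0), (q4, n0), (q1, n1), (q5, n0), (q2, n1), (q4, n2), (q4, n1), (q2, n0), (q5, n1), (q5, n2), (q2, n2).
M accepts in {q0, q1} and N accepts in {n0, n1}. The reachable pairs whose M-component is accepting are (q0, n0), (q1, n1); in each of them the N-component is accepting too, so the product for L(M) \ L(N) (M-component accepting, N-component rejecting) has no reachable accepting pair and the difference is empty.
Hence every string in L(M) is also in L(N).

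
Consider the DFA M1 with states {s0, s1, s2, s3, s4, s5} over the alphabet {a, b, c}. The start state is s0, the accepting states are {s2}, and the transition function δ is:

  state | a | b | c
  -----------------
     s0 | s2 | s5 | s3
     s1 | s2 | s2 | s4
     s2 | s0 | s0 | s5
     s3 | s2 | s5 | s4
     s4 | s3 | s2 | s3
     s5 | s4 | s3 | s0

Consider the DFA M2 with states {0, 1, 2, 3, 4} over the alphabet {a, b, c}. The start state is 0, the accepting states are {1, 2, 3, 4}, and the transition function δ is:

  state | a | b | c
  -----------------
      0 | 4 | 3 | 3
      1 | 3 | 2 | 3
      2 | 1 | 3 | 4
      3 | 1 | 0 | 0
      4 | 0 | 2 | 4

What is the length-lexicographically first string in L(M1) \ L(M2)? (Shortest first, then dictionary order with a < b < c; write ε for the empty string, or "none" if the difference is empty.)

The string abca is accepted by M1 but not by M2.
No shorter string lies in the difference, and abca is the lexicographically first length-4 string in L(M1) \ L(M2).

abca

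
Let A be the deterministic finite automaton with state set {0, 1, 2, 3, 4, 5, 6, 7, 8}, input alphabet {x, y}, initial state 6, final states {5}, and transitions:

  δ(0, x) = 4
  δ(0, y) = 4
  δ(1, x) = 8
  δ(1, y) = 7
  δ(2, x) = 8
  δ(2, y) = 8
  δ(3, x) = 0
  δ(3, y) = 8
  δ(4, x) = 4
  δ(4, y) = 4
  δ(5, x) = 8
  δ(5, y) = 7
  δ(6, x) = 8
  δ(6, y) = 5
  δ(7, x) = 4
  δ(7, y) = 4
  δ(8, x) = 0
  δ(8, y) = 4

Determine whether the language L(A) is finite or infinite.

finite

The useful states (reachable from 6 and able to reach an accepting state) are {5, 6}.
Restricted to these states the transition graph has no cycle, so every accepting path has bounded length and L is finite.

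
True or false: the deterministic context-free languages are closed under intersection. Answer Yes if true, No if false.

DCFLs are closed under complement (normalise the DPDA to read all of its input, then flip the verdict). If they were also closed under intersection, De Morgan would make them closed under union; but {aⁿbⁿ : n≥0} and {aⁿb²ⁿ : n≥0} are DCFLs (push the a's; pop one per b, respectively one per two b's) whose union no deterministic PDA accepts: a DPDA for it would have a single run on aⁿb²ⁿ, accepting after the prefix aⁿbⁿ and accepting again after n more b's; an ordinary PDA that simulates it on a's and b's and, at any moment when it is accepting, may switch to reading only a fresh letter c while feeding each c to the simulation as a b, would accept aⁱbʲcᵏ (k≥1) exactly when both aⁱbʲ and aⁱbʲ⁺ᵏ are in the language, i.e. its language intersected with the regular set a*b*c⁺ would be exactly {aⁿbⁿcⁿ : n≥1} — impossible, since context-free languages are closed under intersection with regular sets and {aⁿbⁿcⁿ} is not context-free.

No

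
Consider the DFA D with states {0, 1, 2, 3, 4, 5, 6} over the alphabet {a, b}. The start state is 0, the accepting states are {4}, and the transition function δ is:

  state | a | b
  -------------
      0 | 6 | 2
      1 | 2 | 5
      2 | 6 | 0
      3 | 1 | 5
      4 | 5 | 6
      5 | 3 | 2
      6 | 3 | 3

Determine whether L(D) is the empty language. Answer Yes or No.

The states reachable from the start state are {0, 1, 2, 3, 5, 6}.
None of the accepting states {4} is reachable, so no string is accepted and L(D) = ∅.

Yes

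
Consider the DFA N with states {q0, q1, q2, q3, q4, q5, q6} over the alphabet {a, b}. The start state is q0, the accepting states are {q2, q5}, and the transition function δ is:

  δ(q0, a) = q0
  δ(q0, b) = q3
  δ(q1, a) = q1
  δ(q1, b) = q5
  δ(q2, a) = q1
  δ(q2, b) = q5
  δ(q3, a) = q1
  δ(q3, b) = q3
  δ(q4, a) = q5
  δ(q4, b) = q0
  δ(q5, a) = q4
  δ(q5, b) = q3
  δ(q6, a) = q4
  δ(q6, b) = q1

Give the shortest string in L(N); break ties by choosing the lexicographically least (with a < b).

A breadth-first search from q0 reaches an accepting state first via the path q0 → q3 → q1 → q5 on input bab.
No string of length < 3 is accepted (BFS exhausts all shorter strings without reaching an accepting state), and bab is the lexicographically least accepting string of length 3.

bab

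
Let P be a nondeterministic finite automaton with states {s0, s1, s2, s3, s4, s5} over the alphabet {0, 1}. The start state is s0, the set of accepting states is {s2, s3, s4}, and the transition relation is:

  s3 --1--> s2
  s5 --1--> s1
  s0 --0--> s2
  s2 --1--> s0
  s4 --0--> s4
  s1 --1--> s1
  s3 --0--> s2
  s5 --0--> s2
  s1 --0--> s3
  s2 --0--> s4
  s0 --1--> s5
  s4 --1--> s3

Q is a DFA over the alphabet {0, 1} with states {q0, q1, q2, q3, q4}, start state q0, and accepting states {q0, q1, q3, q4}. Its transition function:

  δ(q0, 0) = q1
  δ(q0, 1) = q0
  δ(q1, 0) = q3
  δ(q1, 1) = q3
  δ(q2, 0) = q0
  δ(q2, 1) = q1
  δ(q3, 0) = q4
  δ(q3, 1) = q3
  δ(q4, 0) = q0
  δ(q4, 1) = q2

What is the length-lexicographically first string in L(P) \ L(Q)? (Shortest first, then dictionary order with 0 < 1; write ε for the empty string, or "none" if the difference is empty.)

0001

The string 0001 is accepted by P but not by Q.
No shorter string lies in the difference, and 0001 is the lexicographically first length-4 string in L(P) \ L(Q).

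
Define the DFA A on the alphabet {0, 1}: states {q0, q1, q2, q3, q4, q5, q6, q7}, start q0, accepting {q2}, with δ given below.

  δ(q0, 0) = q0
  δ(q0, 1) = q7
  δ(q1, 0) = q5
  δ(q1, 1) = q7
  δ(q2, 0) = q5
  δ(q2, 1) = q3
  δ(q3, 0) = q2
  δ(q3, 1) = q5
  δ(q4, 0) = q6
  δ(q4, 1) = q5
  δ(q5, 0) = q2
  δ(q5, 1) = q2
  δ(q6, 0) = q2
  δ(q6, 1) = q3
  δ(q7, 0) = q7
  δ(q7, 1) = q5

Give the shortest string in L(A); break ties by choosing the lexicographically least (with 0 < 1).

A breadth-first search from q0 reaches an accepting state first via the path q0 → q7 → q5 → q2 on input 110.
No string of length < 3 is accepted (BFS exhausts all shorter strings without reaching an accepting state), and 110 is the lexicographically least accepting string of length 3.

110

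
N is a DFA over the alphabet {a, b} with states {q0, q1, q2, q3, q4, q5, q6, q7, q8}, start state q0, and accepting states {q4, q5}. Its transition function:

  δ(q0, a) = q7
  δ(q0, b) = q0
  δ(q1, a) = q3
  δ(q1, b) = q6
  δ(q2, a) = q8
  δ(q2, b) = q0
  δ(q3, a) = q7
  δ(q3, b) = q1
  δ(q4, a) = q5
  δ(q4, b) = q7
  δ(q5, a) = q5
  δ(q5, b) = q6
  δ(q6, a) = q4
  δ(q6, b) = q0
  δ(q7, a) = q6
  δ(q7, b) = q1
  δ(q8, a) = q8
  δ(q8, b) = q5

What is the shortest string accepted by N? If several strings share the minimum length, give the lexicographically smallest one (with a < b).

A breadth-first search from q0 reaches an accepting state first via the path q0 → q7 → q6 → q4 on input aaa.
No string of length < 3 is accepted (BFS exhausts all shorter strings without reaching an accepting state), and aaa is the lexicographically least accepting string of length 3.

aaa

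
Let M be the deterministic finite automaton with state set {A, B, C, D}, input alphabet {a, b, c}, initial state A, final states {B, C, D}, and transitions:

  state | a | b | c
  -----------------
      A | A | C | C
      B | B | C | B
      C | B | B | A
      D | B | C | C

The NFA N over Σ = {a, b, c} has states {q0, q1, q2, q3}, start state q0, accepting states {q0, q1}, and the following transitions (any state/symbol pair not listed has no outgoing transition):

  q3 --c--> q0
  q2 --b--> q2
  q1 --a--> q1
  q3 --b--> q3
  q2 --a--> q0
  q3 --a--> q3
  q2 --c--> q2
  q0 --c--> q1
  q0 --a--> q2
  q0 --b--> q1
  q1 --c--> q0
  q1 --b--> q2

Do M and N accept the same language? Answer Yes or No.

The string ab is accepted by M but rejected by N.
So L(M) ≠ L(N).

No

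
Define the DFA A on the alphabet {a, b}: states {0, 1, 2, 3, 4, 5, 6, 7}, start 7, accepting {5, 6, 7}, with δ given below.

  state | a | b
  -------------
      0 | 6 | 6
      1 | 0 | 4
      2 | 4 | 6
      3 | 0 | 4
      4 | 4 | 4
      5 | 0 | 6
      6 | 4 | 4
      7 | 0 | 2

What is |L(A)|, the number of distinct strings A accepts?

4

The useful subgraph on states {0, 2, 6, 7} is acyclic, so L(A) is finite; the longest accepting path visits 3 useful states, giving maximum string length 2.
Counting accepting paths from 7 by length: 1 of length 0, 3 of length 2. Total 4.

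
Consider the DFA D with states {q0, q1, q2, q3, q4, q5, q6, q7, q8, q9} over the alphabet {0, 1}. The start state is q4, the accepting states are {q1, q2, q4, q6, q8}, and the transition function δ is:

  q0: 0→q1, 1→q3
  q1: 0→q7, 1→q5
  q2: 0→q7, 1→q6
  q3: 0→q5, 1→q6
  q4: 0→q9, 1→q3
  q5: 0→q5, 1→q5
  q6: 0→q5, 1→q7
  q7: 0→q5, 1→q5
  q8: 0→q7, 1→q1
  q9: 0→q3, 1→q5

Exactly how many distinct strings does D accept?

The useful subgraph on states {q3, q4, q6, q9} is acyclic, so L(D) is finite; the longest accepting path visits 4 useful states, giving maximum string length 3.
Counting accepting paths from q4 by length: 1 of length 0, 1 of length 2, 1 of length 3. Total 3.

3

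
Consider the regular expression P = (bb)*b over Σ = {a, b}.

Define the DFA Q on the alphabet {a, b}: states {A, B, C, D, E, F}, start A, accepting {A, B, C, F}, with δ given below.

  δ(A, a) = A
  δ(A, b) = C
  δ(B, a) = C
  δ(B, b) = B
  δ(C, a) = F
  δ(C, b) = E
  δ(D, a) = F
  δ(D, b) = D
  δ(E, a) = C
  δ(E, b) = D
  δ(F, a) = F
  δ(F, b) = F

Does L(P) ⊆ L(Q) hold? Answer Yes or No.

No

The string bbb is in L(P) but not in L(Q).
So L(P) ⊄ L(Q).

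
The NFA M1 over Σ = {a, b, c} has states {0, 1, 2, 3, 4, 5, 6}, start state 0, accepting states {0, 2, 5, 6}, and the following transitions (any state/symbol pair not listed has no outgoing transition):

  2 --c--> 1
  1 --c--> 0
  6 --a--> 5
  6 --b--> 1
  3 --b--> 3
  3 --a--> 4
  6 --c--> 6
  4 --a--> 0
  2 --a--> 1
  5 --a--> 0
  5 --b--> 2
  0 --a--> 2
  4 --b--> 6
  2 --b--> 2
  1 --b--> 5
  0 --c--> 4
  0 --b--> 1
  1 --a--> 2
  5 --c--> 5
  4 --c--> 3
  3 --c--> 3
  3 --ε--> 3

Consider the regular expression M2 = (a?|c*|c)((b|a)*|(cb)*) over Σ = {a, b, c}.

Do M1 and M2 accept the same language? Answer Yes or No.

No

The string bc is accepted by M1 but rejected by M2.
So L(M1) ≠ L(M2).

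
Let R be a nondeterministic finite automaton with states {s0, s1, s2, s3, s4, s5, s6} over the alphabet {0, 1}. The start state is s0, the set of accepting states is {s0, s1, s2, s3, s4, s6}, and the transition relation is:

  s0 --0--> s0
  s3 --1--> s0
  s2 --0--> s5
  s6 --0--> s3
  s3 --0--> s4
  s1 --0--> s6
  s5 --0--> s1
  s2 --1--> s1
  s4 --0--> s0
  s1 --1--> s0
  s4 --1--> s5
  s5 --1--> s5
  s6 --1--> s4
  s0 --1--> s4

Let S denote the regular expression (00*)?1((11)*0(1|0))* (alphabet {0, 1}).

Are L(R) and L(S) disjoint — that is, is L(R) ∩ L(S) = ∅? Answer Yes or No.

No

The string 1 is accepted by both R and S.
Hence L(R) ∩ L(S) ≠ ∅.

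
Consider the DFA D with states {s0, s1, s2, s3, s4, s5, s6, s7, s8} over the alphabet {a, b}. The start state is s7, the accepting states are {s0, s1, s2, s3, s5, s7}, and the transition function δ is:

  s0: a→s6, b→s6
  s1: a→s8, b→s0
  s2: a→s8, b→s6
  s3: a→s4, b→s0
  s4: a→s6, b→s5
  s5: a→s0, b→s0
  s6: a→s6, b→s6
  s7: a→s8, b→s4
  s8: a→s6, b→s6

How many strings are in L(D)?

The useful subgraph on states {s0, s4, s5, s7} is acyclic, so L(D) is finite; the longest accepting path visits 4 useful states, giving maximum string length 3.
Counting accepting paths from s7 by length: 1 of length 0, 1 of length 2, 2 of length 3. Total 4.

4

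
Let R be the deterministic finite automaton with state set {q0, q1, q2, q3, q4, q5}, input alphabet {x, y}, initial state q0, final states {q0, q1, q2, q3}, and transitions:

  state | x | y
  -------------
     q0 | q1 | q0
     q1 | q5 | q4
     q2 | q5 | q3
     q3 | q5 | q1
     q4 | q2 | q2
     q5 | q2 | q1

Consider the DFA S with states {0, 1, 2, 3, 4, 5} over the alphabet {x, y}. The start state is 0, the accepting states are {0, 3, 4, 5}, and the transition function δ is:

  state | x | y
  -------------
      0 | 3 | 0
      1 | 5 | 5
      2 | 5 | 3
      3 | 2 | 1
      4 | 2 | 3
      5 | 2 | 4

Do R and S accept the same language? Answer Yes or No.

Exploring the product automaton R × S from the start pair (q0, 0), following both machines on each input symbol, reaches 6 state pairs: (q0, 0), (q1, 3), (q5, 2), (q4, 1), (q2, 5), (q3, 4).
R accepts in {q0, q1, q2, q3} and S accepts in {0, 3, 4, 5}. In every reachable pair the two components are either both accepting — (q0, 0), (q1, 3), (q2, 5), (q3, 4) — or both non-accepting, so no string is accepted by exactly one of the machines: L(R) \ L(S) and L(S) \ L(R) are both empty.
Hence every string is accepted by R iff it is accepted by S, and the two languages coincide.

Yes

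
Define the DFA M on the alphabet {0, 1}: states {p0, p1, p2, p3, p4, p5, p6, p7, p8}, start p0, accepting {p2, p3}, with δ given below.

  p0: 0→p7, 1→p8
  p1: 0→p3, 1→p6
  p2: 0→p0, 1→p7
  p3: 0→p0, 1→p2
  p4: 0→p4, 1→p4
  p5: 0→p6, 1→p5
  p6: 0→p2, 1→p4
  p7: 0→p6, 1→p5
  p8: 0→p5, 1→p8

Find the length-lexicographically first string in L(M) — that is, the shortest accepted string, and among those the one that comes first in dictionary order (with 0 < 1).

A breadth-first search from p0 reaches an accepting state first via the path p0 → p7 → p6 → p2 on input 000.
No string of length < 3 is accepted (BFS exhausts all shorter strings without reaching an accepting state), and 000 is the lexicographically least accepting string of length 3.

000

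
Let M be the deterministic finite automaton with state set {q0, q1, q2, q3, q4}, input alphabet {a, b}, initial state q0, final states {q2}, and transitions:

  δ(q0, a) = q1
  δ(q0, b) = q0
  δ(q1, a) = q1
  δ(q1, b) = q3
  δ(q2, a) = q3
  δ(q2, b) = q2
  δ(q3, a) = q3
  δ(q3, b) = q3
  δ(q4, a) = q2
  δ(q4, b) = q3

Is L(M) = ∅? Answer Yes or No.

Yes

The states reachable from the start state are {q0, q1, q3}.
None of the accepting states {q2} is reachable, so no string is accepted and L(M) = ∅.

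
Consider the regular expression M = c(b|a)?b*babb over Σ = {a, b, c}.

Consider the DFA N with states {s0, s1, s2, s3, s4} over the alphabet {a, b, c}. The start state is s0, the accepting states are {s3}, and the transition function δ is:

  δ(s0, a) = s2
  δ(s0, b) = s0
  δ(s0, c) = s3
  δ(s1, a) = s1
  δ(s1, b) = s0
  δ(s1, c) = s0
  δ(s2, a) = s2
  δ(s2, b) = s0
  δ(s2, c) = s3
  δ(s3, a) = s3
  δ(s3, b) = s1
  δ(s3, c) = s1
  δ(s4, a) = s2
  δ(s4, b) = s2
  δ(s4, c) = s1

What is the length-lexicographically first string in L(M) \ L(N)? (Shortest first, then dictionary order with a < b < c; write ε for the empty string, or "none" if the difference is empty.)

The string cbabb is accepted by M but not by N.
No shorter string lies in the difference, and cbabb is the lexicographically first length-5 string in L(M) \ L(N).

cbabb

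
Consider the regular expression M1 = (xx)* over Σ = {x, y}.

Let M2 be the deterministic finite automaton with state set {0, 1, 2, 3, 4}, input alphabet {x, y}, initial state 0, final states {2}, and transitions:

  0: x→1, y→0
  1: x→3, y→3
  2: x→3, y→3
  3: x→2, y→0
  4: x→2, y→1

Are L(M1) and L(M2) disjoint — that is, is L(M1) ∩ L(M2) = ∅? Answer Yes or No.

Converting the expression M1 to a DFA (subset construction, then merging equivalent states) gives the minimal DFA with states {r0, r1, r2}, start state r0, accepting states {r0} and transitions r0: x→r1, y→r2; r1: x→r0, y→r2; r2: x→r2, y→r2.
Exploring the product automaton M1 × M2 from the start pair (r0, 0), following both machines on each input symbol, reaches 8 state pairs: (r0, 0), (r1, 1), (r2, 0), (r0, 3), (r2, 3), (r2, 1), (r1, 2), (r2, 2).
M1 accepts in {r0} and M2 accepts in {2}; no reachable pair has both components accepting, so no string drives both machines to acceptance simultaneously and L(M1) ∩ L(M2) = ∅.
So no string is accepted by both, and the intersection is empty.

Yes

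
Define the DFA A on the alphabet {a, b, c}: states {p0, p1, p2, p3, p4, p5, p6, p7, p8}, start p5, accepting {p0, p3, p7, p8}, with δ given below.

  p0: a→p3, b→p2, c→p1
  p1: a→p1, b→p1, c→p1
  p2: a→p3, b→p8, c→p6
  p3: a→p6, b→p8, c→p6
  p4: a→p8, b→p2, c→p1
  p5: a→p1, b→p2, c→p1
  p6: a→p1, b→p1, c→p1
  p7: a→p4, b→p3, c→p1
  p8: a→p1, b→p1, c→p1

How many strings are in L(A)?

3

The useful subgraph on states {p2, p3, p5, p8} is acyclic, so L(A) is finite; the longest accepting path visits 4 useful states, giving maximum string length 3.
Counting accepting paths from p5 by length: 2 of length 2, 1 of length 3. Total 3.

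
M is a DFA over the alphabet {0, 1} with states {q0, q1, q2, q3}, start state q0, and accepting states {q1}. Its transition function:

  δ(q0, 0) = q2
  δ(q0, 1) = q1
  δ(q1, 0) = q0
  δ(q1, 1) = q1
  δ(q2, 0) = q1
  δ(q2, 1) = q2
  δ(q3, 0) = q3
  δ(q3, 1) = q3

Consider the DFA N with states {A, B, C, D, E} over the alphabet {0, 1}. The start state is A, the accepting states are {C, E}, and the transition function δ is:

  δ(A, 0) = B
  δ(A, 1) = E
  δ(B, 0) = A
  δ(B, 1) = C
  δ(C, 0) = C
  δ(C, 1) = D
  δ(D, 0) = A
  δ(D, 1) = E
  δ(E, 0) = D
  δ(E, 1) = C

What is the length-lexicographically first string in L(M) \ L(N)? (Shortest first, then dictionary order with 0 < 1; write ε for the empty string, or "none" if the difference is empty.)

00

The string 00 is accepted by M but not by N.
No shorter string lies in the difference, and 00 is the lexicographically first length-2 string in L(M) \ L(N).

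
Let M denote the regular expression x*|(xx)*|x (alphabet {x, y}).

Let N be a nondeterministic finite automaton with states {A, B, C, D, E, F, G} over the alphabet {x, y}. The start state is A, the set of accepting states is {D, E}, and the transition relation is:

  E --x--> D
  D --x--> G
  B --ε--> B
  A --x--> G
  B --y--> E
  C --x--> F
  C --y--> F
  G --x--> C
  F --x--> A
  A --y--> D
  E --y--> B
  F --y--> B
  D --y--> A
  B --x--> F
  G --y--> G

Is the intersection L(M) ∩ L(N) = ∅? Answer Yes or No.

Yes

Converting the expression M to a DFA (subset construction, then merging equivalent states) gives the minimal DFA with states {m0, m1}, start state m0, accepting states {m0} and transitions m0: x→m0, y→m1; m1: x→m1, y→m1.
Exploring the product automaton M × N from the start pair (m0, A), following both machines on each input symbol, reaches 11 state pairs: (m0, A), (m0, G), (m1, D), (m0, C), (m1, G), (m1, A), (m0, F), (m1, F), (m1, C), (m1, B), (m1, E).
M accepts in {m0} and N accepts in {D, E}; no reachable pair has both components accepting, so no string drives both machines to acceptance simultaneously and L(M) ∩ L(N) = ∅.
So no string is accepted by both, and the intersection is empty.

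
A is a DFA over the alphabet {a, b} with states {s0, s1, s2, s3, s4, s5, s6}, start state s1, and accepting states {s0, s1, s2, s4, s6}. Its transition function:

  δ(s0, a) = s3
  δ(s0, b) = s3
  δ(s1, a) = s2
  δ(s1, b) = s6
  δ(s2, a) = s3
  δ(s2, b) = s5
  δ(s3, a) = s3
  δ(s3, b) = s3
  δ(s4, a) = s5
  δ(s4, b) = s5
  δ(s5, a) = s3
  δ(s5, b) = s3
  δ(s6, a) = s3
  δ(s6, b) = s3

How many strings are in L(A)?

3

The useful subgraph on states {s1, s2, s6} is acyclic, so L(A) is finite; the longest accepting path visits 2 useful states, giving maximum string length 1.
Counting accepting paths from s1 by length: 1 of length 0, 2 of length 1. Total 3.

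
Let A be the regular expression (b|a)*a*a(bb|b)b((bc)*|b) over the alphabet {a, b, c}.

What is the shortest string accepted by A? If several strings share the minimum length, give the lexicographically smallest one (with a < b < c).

By inspection of the expression, no string of length less than 3 matches, and abb is the lexicographically first match of length 3.

abb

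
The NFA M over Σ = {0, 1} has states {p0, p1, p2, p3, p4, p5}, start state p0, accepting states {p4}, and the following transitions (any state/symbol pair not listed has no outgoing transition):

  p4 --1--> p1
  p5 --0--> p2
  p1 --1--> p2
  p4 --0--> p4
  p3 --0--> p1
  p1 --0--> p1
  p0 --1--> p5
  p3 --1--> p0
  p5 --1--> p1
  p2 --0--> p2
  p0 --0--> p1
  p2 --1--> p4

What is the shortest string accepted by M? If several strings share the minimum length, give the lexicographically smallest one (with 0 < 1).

011

A breadth-first search from p0 reaches an accepting state first via the path p0 → p1 → p2 → p4 on input 011.
No string of length < 3 is accepted (BFS exhausts all shorter strings without reaching an accepting state), and 011 is the lexicographically least accepting string of length 3.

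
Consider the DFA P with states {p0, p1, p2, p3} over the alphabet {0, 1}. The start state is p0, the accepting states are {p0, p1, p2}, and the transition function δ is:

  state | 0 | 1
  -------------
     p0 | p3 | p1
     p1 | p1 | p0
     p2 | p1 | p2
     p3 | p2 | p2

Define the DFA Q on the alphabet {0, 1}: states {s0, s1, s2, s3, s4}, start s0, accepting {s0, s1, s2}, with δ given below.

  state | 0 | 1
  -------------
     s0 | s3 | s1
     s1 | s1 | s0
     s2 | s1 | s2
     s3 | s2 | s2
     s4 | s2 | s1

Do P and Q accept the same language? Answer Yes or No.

Yes

Exploring the product automaton P × Q from the start pair (p0, s0), following both machines on each input symbol, reaches 4 state pairs: (p0, s0), (p3, s3), (p1, s1), (p2, s2).
P accepts in {p0, p1, p2} and Q accepts in {s0, s1, s2}. In every reachable pair the two components are either both accepting — (p0, s0), (p1, s1), (p2, s2) — or both non-accepting, so no string is accepted by exactly one of the machines: L(P) \ L(Q) and L(Q) \ L(P) are both empty.
Hence every string is accepted by P iff it is accepted by Q, and the two languages coincide.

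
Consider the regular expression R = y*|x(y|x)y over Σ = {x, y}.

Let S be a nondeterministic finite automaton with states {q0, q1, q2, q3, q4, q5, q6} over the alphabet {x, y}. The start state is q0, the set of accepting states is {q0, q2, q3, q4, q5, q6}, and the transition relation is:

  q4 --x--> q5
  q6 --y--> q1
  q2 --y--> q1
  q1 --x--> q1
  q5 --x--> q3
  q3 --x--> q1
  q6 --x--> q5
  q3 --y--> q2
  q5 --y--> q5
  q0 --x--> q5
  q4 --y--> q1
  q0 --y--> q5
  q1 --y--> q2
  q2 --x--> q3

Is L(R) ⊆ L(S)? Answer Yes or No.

Converting the expression R to a DFA (subset construction, then merging equivalent states) gives the minimal DFA with states {r0, r1, r2, r3, r4, r5}, start state r0, accepting states {r0, r2, r5} and transitions r0: x→r1, y→r2; r1: x→r3, y→r3; r2: x→r4, y→r2; r3: x→r4, y→r5; r4: x→r4, y→r4; r5: x→r4, y→r4.
Exploring the product automaton R × S from the start pair (r0, q0), following both machines on each input symbol, reaches 11 state pairs: (r0, q0), (r1, q5), (r2, q5), (r3, q3), (r3, q5), (r4, q3), (r4, q1), (r5, q2), (r5, q5), (r4, q2), (r4, q5).
R accepts in {r0, r2, r5} and S accepts in {q0, q2, q3, q4, q5, q6}. The reachable pairs whose R-component is accepting are (r0, q0), (r2, q5), (r5, q2), (r5, q5); in each of them the S-component is accepting too, so the product for L(R) \ L(S) (R-component accepting, S-component rejecting) has no reachable accepting pair and the difference is empty.
Hence every string in L(R) is also in L(S).

Yes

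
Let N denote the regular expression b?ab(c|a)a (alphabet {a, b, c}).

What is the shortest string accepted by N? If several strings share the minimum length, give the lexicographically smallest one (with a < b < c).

abaa

By inspection of the expression, no string of length less than 4 matches, and abaa is the lexicographically first match of length 4.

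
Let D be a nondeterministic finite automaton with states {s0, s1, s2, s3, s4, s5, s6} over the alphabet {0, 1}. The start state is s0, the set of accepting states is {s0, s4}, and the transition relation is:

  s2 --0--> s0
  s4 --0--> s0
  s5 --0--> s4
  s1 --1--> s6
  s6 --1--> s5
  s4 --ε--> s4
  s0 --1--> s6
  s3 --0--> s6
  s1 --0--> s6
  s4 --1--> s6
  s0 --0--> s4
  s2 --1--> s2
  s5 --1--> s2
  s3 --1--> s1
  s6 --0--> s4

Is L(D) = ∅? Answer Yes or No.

The empty string ε is accepted: the run s0 ends in the accepting state s0.
Since at least one string is accepted, L(D) is not empty.

No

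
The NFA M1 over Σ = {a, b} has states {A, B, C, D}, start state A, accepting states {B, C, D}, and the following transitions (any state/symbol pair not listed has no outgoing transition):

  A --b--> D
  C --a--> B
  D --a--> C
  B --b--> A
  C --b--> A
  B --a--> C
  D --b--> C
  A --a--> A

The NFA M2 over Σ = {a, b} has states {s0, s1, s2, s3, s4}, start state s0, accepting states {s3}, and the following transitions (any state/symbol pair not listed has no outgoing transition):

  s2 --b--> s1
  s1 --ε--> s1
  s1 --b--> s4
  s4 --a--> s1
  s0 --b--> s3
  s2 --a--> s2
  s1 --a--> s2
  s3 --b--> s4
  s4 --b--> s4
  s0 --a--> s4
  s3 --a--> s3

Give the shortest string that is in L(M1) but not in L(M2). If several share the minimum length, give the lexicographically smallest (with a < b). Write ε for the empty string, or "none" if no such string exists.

ab

The string ab is accepted by M1 but not by M2.
No shorter string lies in the difference, and ab is the lexicographically first length-2 string in L(M1) \ L(M2).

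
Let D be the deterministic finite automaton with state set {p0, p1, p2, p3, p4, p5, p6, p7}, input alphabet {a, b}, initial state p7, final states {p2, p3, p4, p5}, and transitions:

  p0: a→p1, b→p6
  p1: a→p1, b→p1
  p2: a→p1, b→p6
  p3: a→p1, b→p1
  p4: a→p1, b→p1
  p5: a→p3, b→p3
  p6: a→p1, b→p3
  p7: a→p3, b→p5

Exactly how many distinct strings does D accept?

4

The useful subgraph on states {p3, p5, p7} is acyclic, so L(D) is finite; the longest accepting path visits 3 useful states, giving maximum string length 2.
Counting accepting paths from p7 by length: 2 of length 1, 2 of length 2. Total 4.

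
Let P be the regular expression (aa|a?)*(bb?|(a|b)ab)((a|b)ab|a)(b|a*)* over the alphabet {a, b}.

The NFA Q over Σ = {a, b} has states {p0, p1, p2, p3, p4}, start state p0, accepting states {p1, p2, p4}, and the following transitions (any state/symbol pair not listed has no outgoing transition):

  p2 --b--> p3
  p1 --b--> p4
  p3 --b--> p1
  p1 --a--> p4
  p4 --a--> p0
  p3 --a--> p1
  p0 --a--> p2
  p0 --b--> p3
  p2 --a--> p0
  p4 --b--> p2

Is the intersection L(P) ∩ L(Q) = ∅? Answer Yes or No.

The string ba is accepted by both P and Q.
Hence L(P) ∩ L(Q) ≠ ∅.

No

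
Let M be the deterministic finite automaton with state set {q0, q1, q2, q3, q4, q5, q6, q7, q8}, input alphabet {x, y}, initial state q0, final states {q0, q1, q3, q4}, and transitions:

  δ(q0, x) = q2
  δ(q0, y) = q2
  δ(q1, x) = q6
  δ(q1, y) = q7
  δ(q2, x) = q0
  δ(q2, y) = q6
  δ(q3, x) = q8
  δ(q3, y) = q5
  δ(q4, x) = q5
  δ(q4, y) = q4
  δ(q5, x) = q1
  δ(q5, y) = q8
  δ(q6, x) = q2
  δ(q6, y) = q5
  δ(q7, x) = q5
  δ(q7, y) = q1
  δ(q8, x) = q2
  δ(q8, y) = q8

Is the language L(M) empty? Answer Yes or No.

The empty string ε is accepted: the run q0 ends in the accepting state q0.
Since at least one string is accepted, L(M) is not empty.

No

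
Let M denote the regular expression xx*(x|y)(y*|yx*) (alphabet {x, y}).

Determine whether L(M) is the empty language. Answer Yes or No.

The string xx matches the expression, so it belongs to L(M).
Since L(M) contains at least one string, it is not empty.

No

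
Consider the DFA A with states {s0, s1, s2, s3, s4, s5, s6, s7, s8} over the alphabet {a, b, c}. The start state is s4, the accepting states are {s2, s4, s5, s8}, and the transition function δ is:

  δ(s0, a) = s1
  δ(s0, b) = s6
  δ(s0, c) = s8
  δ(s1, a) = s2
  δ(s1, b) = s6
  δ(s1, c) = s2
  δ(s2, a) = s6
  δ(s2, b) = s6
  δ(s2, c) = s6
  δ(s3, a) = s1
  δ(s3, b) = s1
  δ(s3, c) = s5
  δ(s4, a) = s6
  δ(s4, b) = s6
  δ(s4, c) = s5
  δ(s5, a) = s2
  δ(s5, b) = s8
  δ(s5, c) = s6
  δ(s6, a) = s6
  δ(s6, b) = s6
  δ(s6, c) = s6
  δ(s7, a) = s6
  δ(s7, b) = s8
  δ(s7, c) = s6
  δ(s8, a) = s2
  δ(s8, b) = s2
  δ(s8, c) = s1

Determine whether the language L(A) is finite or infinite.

The useful states (reachable from s4 and able to reach an accepting state) are {s1, s2, s4, s5, s8}.
Restricted to these states the transition graph has no cycle, so every accepting path has bounded length and L is finite.

finite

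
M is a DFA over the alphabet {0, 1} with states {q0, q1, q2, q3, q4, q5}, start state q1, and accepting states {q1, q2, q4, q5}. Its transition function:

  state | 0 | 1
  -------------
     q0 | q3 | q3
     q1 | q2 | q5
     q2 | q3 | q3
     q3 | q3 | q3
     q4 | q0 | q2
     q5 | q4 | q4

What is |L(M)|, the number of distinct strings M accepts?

The useful subgraph on states {q1, q2, q4, q5} is acyclic, so L(M) is finite; the longest accepting path visits 4 useful states, giving maximum string length 3.
Counting accepting paths from q1 by length: 1 of length 0, 2 of length 1, 2 of length 2, 2 of length 3. Total 7.

7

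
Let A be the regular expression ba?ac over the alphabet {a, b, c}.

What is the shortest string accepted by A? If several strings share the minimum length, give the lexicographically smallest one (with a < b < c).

By inspection of the expression, no string of length less than 3 matches, and bac is the lexicographically first match of length 3.

bac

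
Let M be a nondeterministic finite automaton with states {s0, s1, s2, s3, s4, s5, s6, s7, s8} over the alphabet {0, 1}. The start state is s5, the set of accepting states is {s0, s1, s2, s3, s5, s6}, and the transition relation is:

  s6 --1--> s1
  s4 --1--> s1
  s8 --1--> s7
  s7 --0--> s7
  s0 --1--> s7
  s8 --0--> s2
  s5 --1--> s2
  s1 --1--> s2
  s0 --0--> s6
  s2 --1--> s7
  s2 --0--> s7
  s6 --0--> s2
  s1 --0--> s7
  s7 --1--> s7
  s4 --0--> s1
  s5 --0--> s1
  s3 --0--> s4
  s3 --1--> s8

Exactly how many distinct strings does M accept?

4

The useful subgraph on states {s1, s2, s5} is acyclic, so L(M) is finite; the longest accepting path visits 3 useful states, giving maximum string length 2.
Counting accepting paths from s5 by length: 1 of length 0, 2 of length 1, 1 of length 2. Total 4.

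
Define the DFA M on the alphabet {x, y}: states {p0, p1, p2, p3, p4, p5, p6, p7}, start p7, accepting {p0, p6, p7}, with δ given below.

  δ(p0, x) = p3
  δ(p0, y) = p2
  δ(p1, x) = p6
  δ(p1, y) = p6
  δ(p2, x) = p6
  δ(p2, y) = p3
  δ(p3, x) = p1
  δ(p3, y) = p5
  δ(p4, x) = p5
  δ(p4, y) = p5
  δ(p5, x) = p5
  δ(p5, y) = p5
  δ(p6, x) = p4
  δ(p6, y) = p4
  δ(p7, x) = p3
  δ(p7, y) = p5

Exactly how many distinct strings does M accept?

3

The useful subgraph on states {p1, p3, p6, p7} is acyclic, so L(M) is finite; the longest accepting path visits 4 useful states, giving maximum string length 3.
Counting accepting paths from p7 by length: 1 of length 0, 2 of length 3. Total 3.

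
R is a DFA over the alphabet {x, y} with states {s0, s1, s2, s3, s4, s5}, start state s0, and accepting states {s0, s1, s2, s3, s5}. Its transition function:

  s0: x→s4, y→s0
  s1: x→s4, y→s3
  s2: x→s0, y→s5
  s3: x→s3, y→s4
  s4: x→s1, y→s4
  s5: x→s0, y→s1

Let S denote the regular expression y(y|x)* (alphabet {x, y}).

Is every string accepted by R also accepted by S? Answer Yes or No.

No

The empty string ε is in L(R) but not in L(S).
So L(R) ⊄ L(S).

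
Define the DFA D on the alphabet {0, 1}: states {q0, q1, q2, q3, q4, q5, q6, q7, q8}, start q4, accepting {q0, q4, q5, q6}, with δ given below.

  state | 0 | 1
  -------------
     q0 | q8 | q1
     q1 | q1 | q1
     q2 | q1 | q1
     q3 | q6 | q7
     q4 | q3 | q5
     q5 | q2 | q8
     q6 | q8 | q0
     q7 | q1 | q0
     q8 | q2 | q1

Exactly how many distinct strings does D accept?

5

The useful subgraph on states {q0, q3, q4, q5, q6, q7} is acyclic, so L(D) is finite; the longest accepting path visits 4 useful states, giving maximum string length 3.
Counting accepting paths from q4 by length: 1 of length 0, 1 of length 1, 1 of length 2, 2 of length 3. Total 5.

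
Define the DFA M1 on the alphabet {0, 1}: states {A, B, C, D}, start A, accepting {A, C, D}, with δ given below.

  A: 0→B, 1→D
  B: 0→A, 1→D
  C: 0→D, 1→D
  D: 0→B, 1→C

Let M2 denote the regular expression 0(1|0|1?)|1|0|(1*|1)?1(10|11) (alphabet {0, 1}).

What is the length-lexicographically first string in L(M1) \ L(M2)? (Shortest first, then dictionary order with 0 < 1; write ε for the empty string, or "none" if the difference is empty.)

The empty string ε is accepted by M1 but not by M2.
Since ε is the unique shortest string, it is the required witness.

ε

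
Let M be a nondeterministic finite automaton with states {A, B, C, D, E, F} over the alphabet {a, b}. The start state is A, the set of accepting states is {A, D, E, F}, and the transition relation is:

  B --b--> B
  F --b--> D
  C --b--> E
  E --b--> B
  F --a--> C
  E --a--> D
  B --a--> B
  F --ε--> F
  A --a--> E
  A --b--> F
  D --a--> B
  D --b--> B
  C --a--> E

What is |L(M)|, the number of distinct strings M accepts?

9

The useful subgraph on states {A, C, D, E, F} is acyclic, so L(M) is finite; the longest accepting path visits 5 useful states, giving maximum string length 4.
Counting accepting paths from A by length: 1 of length 0, 2 of length 1, 2 of length 2, 2 of length 3, 2 of length 4. Total 9.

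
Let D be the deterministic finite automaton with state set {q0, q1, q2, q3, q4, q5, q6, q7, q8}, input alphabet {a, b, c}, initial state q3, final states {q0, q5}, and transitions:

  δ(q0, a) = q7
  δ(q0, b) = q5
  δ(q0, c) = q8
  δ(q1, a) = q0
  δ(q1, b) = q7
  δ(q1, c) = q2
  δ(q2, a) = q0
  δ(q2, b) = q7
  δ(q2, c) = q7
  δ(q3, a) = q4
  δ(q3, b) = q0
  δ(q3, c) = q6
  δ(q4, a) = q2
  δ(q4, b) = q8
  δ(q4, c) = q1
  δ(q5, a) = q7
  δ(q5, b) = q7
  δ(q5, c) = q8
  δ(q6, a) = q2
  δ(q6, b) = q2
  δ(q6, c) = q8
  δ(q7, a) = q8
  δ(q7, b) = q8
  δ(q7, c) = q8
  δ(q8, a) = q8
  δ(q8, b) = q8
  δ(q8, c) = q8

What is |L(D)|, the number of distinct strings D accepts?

12

The useful subgraph on states {q0, q1, q2, q3, q4, q5, q6} is acyclic, so L(D) is finite; the longest accepting path visits 6 useful states, giving maximum string length 5.
Counting accepting paths from q3 by length: 1 of length 1, 1 of length 2, 4 of length 3, 5 of length 4, 1 of length 5. Total 12.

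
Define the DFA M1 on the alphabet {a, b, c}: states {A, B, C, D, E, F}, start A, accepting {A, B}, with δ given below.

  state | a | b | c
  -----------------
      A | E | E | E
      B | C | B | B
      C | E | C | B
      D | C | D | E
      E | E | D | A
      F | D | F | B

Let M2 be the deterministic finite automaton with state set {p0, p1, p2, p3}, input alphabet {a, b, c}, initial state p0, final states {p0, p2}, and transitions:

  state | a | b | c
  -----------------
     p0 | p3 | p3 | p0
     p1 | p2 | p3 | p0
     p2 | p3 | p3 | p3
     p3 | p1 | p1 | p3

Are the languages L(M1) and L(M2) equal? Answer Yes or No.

The string ac is accepted by M1 but rejected by M2.
So L(M1) ≠ L(M2).

No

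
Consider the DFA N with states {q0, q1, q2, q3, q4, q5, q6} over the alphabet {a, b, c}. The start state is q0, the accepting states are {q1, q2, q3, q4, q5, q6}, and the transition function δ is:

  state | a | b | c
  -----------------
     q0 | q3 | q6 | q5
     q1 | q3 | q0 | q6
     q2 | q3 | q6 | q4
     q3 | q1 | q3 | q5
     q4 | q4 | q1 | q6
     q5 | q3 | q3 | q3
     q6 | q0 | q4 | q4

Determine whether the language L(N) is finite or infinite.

infinite

State q0 is reachable from the start and can reach an accepting state, and it lies on the cycle q0 → q3 → q1 → q0.
Traversing that cycle any number of times yields accepted strings of unbounded length, so the language is infinite.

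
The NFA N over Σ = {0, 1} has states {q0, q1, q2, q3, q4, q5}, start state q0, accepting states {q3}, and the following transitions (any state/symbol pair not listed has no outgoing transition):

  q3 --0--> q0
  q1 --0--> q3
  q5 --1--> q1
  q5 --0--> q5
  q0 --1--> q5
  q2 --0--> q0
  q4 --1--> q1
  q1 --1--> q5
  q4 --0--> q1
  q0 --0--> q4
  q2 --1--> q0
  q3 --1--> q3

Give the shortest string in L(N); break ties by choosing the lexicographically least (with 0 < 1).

A breadth-first search from q0 reaches an accepting state first via the path q0 → q4 → q1 → q3 on input 000.
No string of length < 3 is accepted (BFS exhausts all shorter strings without reaching an accepting state), and 000 is the lexicographically least accepting string of length 3.

000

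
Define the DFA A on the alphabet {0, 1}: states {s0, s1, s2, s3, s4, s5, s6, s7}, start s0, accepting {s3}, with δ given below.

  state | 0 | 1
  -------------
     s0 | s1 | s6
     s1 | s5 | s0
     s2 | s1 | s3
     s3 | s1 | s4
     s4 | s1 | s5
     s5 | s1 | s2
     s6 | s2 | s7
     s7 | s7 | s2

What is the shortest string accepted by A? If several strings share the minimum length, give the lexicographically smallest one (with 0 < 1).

101

A breadth-first search from s0 reaches an accepting state first via the path s0 → s6 → s2 → s3 on input 101.
No string of length < 3 is accepted (BFS exhausts all shorter strings without reaching an accepting state), and 101 is the lexicographically least accepting string of length 3.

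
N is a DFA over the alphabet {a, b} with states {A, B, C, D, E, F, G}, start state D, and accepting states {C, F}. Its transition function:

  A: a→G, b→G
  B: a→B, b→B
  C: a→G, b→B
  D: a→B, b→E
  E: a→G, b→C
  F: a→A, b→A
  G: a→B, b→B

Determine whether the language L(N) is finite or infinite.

The useful states (reachable from D and able to reach an accepting state) are {C, D, E}.
Restricted to these states the transition graph has no cycle, so every accepting path has bounded length and L is finite.

finite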